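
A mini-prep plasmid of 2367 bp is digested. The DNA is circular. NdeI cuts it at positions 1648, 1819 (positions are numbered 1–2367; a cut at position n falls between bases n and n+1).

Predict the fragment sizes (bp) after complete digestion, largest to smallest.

2196, 171 bp

Circular molecule, 2 cuts → 2 fragments:
  1819 − 1648 = 171 bp
  wrap: 2367 − 1819 + 1648 = 2196 bp
Sorted largest to smallest: 2196, 171 bp.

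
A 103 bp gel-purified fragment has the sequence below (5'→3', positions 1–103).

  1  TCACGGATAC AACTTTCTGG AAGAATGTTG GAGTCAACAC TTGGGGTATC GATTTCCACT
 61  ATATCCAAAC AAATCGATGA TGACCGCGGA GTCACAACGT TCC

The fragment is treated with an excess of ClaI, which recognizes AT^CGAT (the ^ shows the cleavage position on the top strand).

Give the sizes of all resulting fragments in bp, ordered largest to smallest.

49, 29, 25 bp

ClaI sites (ATCGAT) start at positions 48, 73.
ClaI cuts after base 2 of each site, so after positions 49, 74.
Linear molecule, 2 cuts → 3 fragments:
  1–49 → 49 bp
  50–74 → 25 bp
  75–103 → 29 bp
Sorted largest to smallest: 49, 29, 25 bp.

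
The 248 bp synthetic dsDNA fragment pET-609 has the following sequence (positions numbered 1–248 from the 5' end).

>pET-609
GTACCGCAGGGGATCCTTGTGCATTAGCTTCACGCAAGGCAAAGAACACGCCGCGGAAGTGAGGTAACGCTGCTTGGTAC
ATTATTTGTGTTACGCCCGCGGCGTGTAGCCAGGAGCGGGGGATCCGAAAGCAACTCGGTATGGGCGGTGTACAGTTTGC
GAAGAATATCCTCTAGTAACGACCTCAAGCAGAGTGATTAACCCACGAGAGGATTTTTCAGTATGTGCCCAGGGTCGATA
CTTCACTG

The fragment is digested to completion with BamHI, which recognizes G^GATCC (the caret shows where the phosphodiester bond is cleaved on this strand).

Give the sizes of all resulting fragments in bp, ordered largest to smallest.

127, 110, 11 bp

BamHI sites (GGATCC) start at positions 11, 121.
BamHI cuts after the first base of each site, so after positions 11, 121.
Linear molecule, 2 cuts → 3 fragments:
  1–11 → 11 bp
  12–121 → 110 bp
  122–248 → 127 bp
Sorted largest to smallest: 127, 110, 11 bp.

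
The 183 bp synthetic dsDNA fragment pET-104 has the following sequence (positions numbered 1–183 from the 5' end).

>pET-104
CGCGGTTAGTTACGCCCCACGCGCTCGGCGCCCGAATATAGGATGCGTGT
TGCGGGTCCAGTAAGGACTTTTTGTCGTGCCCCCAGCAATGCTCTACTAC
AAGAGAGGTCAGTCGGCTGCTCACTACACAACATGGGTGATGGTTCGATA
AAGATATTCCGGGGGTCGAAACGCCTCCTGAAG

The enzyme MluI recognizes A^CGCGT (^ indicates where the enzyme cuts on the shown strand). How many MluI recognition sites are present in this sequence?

0

No occurrence of ACGCGT is present in the sequence.
MluI does not cut: 0 sites.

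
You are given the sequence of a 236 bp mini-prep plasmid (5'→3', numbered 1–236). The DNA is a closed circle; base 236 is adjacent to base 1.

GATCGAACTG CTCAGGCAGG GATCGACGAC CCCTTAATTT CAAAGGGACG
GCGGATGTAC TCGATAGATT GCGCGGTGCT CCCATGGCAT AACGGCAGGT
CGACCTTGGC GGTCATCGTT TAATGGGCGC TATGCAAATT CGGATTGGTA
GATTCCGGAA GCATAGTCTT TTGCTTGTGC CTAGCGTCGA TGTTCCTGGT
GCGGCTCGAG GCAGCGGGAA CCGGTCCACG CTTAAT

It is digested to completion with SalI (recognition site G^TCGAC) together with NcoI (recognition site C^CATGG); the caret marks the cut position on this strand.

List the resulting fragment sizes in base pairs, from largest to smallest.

The SalI site (GTCGAC) starts at position 99.
SalI cuts after the first base of each site, so after position 99.
The NcoI site (CCATGG) starts at position 82.
NcoI cuts after the first base of each site, so after position 82.
Combined cut positions: 82, 99.
Circular molecule, 2 cuts → 2 fragments:
  83–99 → 17 bp
  100–236 then 1–82 → 137 + 82 = 219 bp
Sorted largest to smallest: 219, 17 bp.

219, 17 bp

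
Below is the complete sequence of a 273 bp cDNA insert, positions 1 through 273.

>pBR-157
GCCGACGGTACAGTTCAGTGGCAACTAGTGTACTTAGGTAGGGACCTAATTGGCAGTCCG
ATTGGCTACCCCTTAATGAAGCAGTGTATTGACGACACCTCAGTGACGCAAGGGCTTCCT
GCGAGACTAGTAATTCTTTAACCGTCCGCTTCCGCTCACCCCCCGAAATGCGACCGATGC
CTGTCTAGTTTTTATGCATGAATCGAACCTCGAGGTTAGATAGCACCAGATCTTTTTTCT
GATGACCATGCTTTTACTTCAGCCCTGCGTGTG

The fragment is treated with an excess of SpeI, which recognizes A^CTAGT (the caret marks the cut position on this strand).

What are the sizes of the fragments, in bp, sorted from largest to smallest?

147, 102, 24 bp

SpeI sites (ACTAGT) start at positions 24, 126.
SpeI cuts after the first base of each site, so after positions 24, 126.
Linear molecule, 2 cuts → 3 fragments:
  1–24 → 24 bp
  25–126 → 102 bp
  127–273 → 147 bp
Sorted largest to smallest: 147, 102, 24 bp.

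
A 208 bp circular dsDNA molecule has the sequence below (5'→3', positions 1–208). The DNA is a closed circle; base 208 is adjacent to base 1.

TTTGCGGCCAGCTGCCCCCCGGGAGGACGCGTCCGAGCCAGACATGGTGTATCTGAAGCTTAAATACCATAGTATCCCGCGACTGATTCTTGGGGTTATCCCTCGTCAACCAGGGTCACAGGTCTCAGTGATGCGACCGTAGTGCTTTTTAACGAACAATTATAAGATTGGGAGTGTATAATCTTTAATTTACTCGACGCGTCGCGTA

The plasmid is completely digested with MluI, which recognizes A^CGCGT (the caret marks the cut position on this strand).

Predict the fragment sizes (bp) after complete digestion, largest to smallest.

170, 38 bp

MluI sites (ACGCGT) start at positions 27, 197.
MluI cuts after the first base of each site, so after positions 27, 197.
Circular molecule, 2 cuts → 2 fragments:
  28–197 → 170 bp
  198–208 then 1–27 → 11 + 27 = 38 bp
Sorted largest to smallest: 170, 38 bp.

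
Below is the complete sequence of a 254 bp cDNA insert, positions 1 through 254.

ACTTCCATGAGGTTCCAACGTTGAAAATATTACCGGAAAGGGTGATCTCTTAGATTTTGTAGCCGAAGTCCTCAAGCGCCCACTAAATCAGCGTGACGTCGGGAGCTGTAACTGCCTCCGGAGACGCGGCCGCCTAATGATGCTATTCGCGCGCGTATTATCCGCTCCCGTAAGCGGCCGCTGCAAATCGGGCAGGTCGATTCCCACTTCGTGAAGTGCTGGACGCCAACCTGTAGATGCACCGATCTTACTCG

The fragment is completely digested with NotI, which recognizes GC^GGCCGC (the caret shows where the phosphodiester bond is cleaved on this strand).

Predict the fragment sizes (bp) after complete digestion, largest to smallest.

NotI sites (GCGGCCGC) start at positions 126, 174.
NotI cuts after base 2 of each site, so after positions 127, 175.
Linear molecule, 2 cuts → 3 fragments:
  1–127 → 127 bp
  128–175 → 48 bp
  176–254 → 79 bp
Sorted largest to smallest: 127, 79, 48 bp.

127, 79, 48 bp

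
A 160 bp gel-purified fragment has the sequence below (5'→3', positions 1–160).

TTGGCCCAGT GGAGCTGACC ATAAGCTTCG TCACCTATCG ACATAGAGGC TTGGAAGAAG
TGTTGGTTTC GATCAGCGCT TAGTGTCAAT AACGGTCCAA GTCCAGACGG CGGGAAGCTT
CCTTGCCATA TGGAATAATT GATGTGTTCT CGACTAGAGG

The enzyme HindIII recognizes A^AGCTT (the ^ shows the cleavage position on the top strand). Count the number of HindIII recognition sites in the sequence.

2

AAGCTT occurs starting at positions 23, 115.
HindIII cuts at 2 sites.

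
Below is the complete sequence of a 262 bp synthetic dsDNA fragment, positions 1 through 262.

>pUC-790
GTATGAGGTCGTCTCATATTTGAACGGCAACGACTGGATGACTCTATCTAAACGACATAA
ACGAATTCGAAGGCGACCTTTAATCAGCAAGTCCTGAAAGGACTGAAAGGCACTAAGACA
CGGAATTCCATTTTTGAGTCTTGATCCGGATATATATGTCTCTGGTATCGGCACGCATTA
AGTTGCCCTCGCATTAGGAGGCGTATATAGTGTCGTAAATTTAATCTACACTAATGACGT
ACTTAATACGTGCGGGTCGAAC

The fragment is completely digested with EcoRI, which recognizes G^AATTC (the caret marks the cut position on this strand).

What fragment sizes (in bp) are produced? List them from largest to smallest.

EcoRI sites (GAATTC) start at positions 63, 123.
EcoRI cuts after the first base of each site, so after positions 63, 123.
Linear molecule, 2 cuts → 3 fragments:
  1–63 → 63 bp
  64–123 → 60 bp
  124–262 → 139 bp
Sorted largest to smallest: 139, 63, 60 bp.

139, 63, 60 bp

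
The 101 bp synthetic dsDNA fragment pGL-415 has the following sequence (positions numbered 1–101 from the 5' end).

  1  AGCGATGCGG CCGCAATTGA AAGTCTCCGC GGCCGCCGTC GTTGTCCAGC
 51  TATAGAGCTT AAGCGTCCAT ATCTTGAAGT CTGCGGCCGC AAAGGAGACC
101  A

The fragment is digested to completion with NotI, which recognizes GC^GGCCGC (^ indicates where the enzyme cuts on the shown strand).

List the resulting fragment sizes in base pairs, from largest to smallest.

NotI sites (GCGGCCGC) start at positions 7, 29, 83.
NotI cuts after base 2 of each site, so after positions 8, 30, 84.
Linear molecule, 3 cuts → 4 fragments:
  1–8 → 8 bp
  9–30 → 22 bp
  31–84 → 54 bp
  85–101 → 17 bp
Sorted largest to smallest: 54, 22, 17, 8 bp.

54, 22, 17, 8 bp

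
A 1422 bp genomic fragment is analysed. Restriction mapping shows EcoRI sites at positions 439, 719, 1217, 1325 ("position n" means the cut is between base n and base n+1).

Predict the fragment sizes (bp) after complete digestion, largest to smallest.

498, 439, 280, 108, 97 bp

Linear molecule, 4 cuts → 5 fragments:
  439 − 0 = 439 bp
  719 − 439 = 280 bp
  1217 − 719 = 498 bp
  1325 − 1217 = 108 bp
  1422 − 1325 = 97 bp
Sorted largest to smallest: 498, 439, 280, 108, 97 bp.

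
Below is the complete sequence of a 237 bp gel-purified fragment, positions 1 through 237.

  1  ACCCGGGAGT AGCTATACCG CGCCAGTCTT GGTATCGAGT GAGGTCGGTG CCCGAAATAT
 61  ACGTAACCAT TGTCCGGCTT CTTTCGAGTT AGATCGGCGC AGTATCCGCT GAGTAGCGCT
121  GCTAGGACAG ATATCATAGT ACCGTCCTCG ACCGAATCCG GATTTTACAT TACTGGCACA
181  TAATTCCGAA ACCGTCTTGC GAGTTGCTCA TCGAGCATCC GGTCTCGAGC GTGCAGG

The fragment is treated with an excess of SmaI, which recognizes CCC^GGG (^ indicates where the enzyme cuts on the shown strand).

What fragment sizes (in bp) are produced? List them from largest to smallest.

The SmaI site (CCCGGG) starts at position 2.
SmaI cuts after base 3 of each site, so after position 4.
Linear molecule, 1 cut → 2 fragments:
  1–4 → 4 bp
  5–237 → 233 bp
Sorted largest to smallest: 233, 4 bp.

233, 4 bp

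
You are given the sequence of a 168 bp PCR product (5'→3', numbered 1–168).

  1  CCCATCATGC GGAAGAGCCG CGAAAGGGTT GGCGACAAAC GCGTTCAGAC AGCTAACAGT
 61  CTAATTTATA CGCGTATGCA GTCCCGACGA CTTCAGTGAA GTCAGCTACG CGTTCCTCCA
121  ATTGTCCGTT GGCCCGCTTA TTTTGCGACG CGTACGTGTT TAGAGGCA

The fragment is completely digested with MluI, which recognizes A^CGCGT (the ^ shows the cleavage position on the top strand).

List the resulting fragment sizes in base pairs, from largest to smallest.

40, 39, 38, 31, 20 bp

MluI sites (ACGCGT) start at positions 39, 70, 108, 148.
MluI cuts after the first base of each site, so after positions 39, 70, 108, 148.
Linear molecule, 4 cuts → 5 fragments:
  1–39 → 39 bp
  40–70 → 31 bp
  71–108 → 38 bp
  109–148 → 40 bp
  149–168 → 20 bp
Sorted largest to smallest: 40, 39, 38, 31, 20 bp.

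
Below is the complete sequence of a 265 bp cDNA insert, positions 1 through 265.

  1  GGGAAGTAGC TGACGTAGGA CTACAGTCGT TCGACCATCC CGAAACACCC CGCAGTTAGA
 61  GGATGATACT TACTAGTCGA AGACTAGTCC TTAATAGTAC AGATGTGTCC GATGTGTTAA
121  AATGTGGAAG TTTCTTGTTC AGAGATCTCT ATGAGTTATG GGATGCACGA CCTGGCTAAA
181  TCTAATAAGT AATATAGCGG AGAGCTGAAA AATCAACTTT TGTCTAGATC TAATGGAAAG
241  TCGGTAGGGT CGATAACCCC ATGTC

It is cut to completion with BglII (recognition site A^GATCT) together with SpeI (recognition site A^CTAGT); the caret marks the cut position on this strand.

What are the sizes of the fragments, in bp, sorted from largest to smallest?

BglII sites (AGATCT) start at positions 143, 226.
BglII cuts after the first base of each site, so after positions 143, 226.
SpeI sites (ACTAGT) start at positions 72, 83.
SpeI cuts after the first base of each site, so after positions 72, 83.
Combined cut positions: 72, 83, 143, 226.
Linear molecule, 4 cuts → 5 fragments:
  1–72 → 72 bp
  73–83 → 11 bp
  84–143 → 60 bp
  144–226 → 83 bp
  227–265 → 39 bp
Sorted largest to smallest: 83, 72, 60, 39, 11 bp.

83, 72, 60, 39, 11 bp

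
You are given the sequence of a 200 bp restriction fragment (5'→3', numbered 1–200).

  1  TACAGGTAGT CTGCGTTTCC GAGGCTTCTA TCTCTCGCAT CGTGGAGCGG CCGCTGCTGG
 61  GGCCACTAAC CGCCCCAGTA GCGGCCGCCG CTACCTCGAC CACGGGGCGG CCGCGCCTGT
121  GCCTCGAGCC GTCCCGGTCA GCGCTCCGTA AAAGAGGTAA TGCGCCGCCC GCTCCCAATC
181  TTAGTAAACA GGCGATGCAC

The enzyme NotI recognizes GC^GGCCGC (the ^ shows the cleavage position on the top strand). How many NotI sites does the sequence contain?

GCGGCCGC occurs starting at positions 47, 81, 107.
NotI cuts at 3 sites.

3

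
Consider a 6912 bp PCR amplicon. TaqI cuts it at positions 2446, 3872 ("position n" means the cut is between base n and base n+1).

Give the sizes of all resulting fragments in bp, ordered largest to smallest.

3040, 2446, 1426 bp

Linear molecule, 2 cuts → 3 fragments:
  2446 − 0 = 2446 bp
  3872 − 2446 = 1426 bp
  6912 − 3872 = 3040 bp
Sorted largest to smallest: 3040, 2446, 1426 bp.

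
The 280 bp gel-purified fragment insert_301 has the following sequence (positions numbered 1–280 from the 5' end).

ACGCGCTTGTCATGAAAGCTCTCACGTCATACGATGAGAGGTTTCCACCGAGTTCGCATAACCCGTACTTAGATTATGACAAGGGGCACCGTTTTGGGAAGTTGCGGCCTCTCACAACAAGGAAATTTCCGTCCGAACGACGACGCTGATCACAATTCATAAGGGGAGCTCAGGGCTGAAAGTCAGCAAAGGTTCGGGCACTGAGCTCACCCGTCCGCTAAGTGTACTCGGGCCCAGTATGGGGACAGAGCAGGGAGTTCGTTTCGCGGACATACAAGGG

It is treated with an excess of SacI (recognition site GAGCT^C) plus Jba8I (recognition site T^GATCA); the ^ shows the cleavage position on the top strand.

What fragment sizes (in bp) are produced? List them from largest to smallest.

147, 73, 37, 23 bp

SacI sites (GAGCTC) start at positions 166, 203.
SacI cuts after base 5 of each site (before the last base), so after positions 170, 207.
The Jba8I site (TGATCA) starts at position 147.
Jba8I cuts after the first base of each site, so after position 147.
Combined cut positions: 147, 170, 207.
Linear molecule, 3 cuts → 4 fragments:
  1–147 → 147 bp
  148–170 → 23 bp
  171–207 → 37 bp
  208–280 → 73 bp
Sorted largest to smallest: 147, 73, 37, 23 bp.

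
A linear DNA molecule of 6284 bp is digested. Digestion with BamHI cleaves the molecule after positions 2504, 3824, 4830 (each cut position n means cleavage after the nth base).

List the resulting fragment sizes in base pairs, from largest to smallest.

Linear molecule, 3 cuts → 4 fragments:
  2504 − 0 = 2504 bp
  3824 − 2504 = 1320 bp
  4830 − 3824 = 1006 bp
  6284 − 4830 = 1454 bp
Sorted largest to smallest: 2504, 1454, 1320, 1006 bp.

2504, 1454, 1320, 1006 bp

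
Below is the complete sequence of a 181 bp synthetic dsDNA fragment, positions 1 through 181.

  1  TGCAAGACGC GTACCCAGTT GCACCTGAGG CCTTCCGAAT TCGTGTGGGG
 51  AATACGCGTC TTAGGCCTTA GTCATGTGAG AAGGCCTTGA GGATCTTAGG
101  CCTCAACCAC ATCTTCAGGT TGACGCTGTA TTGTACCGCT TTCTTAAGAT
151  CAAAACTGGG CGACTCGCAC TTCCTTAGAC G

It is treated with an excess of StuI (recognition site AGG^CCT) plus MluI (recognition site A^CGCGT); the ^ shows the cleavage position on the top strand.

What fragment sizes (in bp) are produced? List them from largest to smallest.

81, 24, 23, 19, 16, 11, 7 bp

StuI sites (AGGCCT) start at positions 28, 63, 82, 98.
StuI cuts after base 3 of each site, so after positions 30, 65, 84, 100.
MluI sites (ACGCGT) start at positions 7, 54.
MluI cuts after the first base of each site, so after positions 7, 54.
Combined cut positions: 7, 30, 54, 65, 84, 100.
Linear molecule, 6 cuts → 7 fragments:
  1–7 → 7 bp
  8–30 → 23 bp
  31–54 → 24 bp
  55–65 → 11 bp
  66–84 → 19 bp
  85–100 → 16 bp
  101–181 → 81 bp
Sorted largest to smallest: 81, 24, 23, 19, 16, 11, 7 bp.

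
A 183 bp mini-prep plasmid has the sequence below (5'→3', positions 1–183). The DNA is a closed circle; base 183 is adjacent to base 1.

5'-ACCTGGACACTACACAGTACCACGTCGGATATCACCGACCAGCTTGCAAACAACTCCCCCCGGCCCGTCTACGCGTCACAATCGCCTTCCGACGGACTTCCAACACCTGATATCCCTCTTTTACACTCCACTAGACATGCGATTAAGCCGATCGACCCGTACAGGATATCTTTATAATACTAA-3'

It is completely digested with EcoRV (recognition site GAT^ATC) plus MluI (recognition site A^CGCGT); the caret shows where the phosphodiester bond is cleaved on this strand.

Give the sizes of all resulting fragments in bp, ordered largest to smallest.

56, 46, 41, 40 bp

EcoRV sites (GATATC) start at positions 28, 109, 165.
EcoRV cuts after base 3 of each site, so after positions 30, 111, 167.
The MluI site (ACGCGT) starts at position 71.
MluI cuts after the first base of each site, so after position 71.
Combined cut positions: 30, 71, 111, 167.
Circular molecule, 4 cuts → 4 fragments:
  31–71 → 41 bp
  72–111 → 40 bp
  112–167 → 56 bp
  168–183 then 1–30 → 16 + 30 = 46 bp
Sorted largest to smallest: 56, 46, 41, 40 bp.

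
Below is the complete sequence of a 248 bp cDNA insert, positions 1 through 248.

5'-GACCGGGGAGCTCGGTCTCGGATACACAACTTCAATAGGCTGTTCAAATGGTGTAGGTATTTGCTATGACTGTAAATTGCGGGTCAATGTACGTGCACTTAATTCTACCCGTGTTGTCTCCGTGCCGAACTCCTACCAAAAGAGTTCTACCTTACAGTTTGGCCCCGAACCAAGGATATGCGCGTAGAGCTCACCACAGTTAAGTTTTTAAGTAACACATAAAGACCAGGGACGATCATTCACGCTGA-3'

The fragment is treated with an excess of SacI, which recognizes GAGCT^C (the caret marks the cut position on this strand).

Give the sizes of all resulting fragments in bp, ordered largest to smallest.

SacI sites (GAGCTC) start at positions 8, 187.
SacI cuts after base 5 of each site (before the last base), so after positions 12, 191.
Linear molecule, 2 cuts → 3 fragments:
  1–12 → 12 bp
  13–191 → 179 bp
  192–248 → 57 bp
Sorted largest to smallest: 179, 57, 12 bp.

179, 57, 12 bp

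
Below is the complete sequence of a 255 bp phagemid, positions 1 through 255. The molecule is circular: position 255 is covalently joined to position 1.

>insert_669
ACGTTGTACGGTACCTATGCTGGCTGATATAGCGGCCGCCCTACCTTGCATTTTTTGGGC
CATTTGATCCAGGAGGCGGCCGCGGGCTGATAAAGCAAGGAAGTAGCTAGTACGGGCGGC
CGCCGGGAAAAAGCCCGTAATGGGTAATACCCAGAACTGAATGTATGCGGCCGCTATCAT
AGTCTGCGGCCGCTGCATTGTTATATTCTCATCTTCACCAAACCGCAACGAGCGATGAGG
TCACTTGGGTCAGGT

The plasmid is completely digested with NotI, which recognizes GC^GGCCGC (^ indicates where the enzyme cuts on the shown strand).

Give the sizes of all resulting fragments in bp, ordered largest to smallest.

101, 51, 44, 40, 19 bp

NotI sites (GCGGCCGC) start at positions 32, 76, 116, 167, 186.
NotI cuts after base 2 of each site, so after positions 33, 77, 117, 168, 187.
Circular molecule, 5 cuts → 5 fragments:
  34–77 → 44 bp
  78–117 → 40 bp
  118–168 → 51 bp
  169–187 → 19 bp
  188–255 then 1–33 → 68 + 33 = 101 bp
Sorted largest to smallest: 101, 51, 44, 40, 19 bp.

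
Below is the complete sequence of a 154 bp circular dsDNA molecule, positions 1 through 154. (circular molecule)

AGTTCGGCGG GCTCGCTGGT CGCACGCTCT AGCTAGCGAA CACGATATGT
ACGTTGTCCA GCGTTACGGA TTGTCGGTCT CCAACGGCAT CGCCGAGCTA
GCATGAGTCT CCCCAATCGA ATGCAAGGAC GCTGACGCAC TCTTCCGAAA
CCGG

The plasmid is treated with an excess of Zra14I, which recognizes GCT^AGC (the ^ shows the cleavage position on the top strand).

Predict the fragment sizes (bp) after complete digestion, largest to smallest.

89, 65 bp

Zra14I sites (GCTAGC) start at positions 32, 97.
Zra14I cuts after base 3 of each site, so after positions 34, 99.
Circular molecule, 2 cuts → 2 fragments:
  35–99 → 65 bp
  100–154 then 1–34 → 55 + 34 = 89 bp
Sorted largest to smallest: 89, 65 bp.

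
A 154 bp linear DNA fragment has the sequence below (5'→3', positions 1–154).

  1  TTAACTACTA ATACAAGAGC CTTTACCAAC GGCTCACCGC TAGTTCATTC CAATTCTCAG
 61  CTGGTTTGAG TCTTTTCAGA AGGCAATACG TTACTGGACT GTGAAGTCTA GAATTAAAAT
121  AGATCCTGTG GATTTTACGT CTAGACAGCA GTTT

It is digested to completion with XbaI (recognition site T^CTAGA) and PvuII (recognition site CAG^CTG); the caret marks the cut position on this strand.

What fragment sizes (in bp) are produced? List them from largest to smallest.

XbaI sites (TCTAGA) start at positions 107, 140.
XbaI cuts after the first base of each site, so after positions 107, 140.
The PvuII site (CAGCTG) starts at position 58.
PvuII cuts after base 3 of each site, so after position 60.
Combined cut positions: 60, 107, 140.
Linear molecule, 3 cuts → 4 fragments:
  1–60 → 60 bp
  61–107 → 47 bp
  108–140 → 33 bp
  141–154 → 14 bp
Sorted largest to smallest: 60, 47, 33, 14 bp.

60, 47, 33, 14 bp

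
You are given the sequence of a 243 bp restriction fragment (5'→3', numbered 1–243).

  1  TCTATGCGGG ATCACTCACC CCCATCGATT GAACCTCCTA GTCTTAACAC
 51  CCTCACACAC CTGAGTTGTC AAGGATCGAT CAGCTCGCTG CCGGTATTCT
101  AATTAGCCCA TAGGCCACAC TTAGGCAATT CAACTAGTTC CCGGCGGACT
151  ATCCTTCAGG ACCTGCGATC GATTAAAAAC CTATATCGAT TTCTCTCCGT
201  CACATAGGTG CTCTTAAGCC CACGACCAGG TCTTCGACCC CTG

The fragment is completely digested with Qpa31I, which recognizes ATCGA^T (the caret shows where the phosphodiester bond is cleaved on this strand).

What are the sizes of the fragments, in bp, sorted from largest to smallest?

Qpa31I sites (ATCGAT) start at positions 24, 75, 168, 185.
Qpa31I cuts after base 5 of each site (before the last base), so after positions 28, 79, 172, 189.
Linear molecule, 4 cuts → 5 fragments:
  1–28 → 28 bp
  29–79 → 51 bp
  80–172 → 93 bp
  173–189 → 17 bp
  190–243 → 54 bp
Sorted largest to smallest: 93, 54, 51, 28, 17 bp.

93, 54, 51, 28, 17 bp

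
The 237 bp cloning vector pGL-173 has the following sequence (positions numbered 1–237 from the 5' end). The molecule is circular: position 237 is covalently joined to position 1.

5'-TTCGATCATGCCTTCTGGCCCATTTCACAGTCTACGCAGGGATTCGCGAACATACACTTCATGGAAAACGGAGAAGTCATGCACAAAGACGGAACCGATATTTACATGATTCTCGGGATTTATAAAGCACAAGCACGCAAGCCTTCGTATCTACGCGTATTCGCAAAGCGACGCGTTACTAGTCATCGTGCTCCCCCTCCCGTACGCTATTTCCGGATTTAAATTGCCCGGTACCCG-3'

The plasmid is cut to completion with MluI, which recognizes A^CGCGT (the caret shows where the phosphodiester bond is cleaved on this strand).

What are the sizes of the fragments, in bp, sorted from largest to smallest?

219, 18 bp

MluI sites (ACGCGT) start at positions 153, 171.
MluI cuts after the first base of each site, so after positions 153, 171.
Circular molecule, 2 cuts → 2 fragments:
  154–171 → 18 bp
  172–237 then 1–153 → 66 + 153 = 219 bp
Sorted largest to smallest: 219, 18 bp.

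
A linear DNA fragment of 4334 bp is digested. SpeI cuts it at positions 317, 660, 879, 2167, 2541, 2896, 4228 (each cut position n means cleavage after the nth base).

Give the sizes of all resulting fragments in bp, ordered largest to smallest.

1332, 1288, 374, 355, 343, 317, 219, 106 bp

Linear molecule, 7 cuts → 8 fragments:
  317 − 0 = 317 bp
  660 − 317 = 343 bp
  879 − 660 = 219 bp
  2167 − 879 = 1288 bp
  2541 − 2167 = 374 bp
  2896 − 2541 = 355 bp
  4228 − 2896 = 1332 bp
  4334 − 4228 = 106 bp
Sorted largest to smallest: 1332, 1288, 374, 355, 343, 317, 219, 106 bp.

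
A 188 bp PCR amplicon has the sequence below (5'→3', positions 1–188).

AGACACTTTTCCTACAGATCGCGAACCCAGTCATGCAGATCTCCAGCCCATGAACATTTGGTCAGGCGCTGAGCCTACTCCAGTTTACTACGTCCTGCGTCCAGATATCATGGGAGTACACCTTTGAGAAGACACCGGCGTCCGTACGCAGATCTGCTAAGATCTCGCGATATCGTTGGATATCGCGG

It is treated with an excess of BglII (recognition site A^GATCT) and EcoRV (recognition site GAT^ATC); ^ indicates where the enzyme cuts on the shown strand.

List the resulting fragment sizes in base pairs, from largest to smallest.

BglII sites (AGATCT) start at positions 37, 150, 160.
BglII cuts after the first base of each site, so after positions 37, 150, 160.
EcoRV sites (GATATC) start at positions 104, 169, 179.
EcoRV cuts after base 3 of each site, so after positions 106, 171, 181.
Combined cut positions: 37, 106, 150, 160, 171, 181.
Linear molecule, 6 cuts → 7 fragments:
  1–37 → 37 bp
  38–106 → 69 bp
  107–150 → 44 bp
  151–160 → 10 bp
  161–171 → 11 bp
  172–181 → 10 bp
  182–188 → 7 bp
Sorted largest to smallest: 69, 44, 37, 11, 10, 10, 7 bp.

69, 44, 37, 11, 10, 10, 7 bp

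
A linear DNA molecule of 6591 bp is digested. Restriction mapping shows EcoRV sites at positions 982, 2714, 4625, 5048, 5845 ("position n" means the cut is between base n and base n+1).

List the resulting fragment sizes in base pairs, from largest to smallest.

1911, 1732, 982, 797, 746, 423 bp

Linear molecule, 5 cuts → 6 fragments:
  982 − 0 = 982 bp
  2714 − 982 = 1732 bp
  4625 − 2714 = 1911 bp
  5048 − 4625 = 423 bp
  5845 − 5048 = 797 bp
  6591 − 5845 = 746 bp
Sorted largest to smallest: 1911, 1732, 982, 797, 746, 423 bp.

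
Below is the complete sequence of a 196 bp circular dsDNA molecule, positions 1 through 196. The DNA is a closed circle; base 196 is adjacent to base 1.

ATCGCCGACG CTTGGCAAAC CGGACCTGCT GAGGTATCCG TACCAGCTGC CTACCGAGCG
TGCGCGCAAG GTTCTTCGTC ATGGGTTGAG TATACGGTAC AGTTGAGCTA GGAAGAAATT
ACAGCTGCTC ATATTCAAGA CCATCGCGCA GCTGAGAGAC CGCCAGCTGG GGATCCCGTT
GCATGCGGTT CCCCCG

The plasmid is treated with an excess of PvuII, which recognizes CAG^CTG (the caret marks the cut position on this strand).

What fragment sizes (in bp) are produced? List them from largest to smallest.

PvuII sites (CAGCTG) start at positions 44, 122, 149, 164.
PvuII cuts after base 3 of each site, so after positions 46, 124, 151, 166.
Circular molecule, 4 cuts → 4 fragments:
  47–124 → 78 bp
  125–151 → 27 bp
  152–166 → 15 bp
  167–196 then 1–46 → 30 + 46 = 76 bp
Sorted largest to smallest: 78, 76, 27, 15 bp.

78, 76, 27, 15 bp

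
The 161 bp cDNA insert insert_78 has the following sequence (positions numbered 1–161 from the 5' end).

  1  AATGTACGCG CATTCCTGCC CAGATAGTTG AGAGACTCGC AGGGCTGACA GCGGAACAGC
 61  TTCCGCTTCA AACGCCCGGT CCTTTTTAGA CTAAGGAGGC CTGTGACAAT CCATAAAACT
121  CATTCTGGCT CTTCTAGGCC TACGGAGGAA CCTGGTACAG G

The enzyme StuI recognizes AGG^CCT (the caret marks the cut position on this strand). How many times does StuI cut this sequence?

2

AGGCCT occurs starting at positions 97, 136.
StuI cuts at 2 sites.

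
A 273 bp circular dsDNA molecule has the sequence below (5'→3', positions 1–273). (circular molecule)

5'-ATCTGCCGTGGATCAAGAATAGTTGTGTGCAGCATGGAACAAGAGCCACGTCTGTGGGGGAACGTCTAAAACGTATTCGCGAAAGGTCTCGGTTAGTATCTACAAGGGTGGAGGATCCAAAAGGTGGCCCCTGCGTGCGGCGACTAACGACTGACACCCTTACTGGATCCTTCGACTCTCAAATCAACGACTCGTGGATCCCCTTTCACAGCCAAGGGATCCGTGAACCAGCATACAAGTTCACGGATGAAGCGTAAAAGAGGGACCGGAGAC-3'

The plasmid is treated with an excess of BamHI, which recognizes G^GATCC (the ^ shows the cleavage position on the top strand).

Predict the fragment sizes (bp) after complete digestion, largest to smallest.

169, 52, 31, 21 bp

BamHI sites (GGATCC) start at positions 113, 165, 196, 217.
BamHI cuts after the first base of each site, so after positions 113, 165, 196, 217.
Circular molecule, 4 cuts → 4 fragments:
  114–165 → 52 bp
  166–196 → 31 bp
  197–217 → 21 bp
  218–273 then 1–113 → 56 + 113 = 169 bp
Sorted largest to smallest: 169, 52, 31, 21 bp.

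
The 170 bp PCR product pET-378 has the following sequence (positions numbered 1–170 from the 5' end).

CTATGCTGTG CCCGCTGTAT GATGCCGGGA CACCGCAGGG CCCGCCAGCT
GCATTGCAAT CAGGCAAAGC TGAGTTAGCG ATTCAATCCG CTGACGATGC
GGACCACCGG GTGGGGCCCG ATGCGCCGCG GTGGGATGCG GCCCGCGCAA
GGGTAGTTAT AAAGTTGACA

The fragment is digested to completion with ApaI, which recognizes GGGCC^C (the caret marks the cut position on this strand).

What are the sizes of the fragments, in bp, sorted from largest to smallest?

76, 52, 42 bp

ApaI sites (GGGCCC) start at positions 38, 114.
ApaI cuts after base 5 of each site (before the last base), so after positions 42, 118.
Linear molecule, 2 cuts → 3 fragments:
  1–42 → 42 bp
  43–118 → 76 bp
  119–170 → 52 bp
Sorted largest to smallest: 76, 52, 42 bp.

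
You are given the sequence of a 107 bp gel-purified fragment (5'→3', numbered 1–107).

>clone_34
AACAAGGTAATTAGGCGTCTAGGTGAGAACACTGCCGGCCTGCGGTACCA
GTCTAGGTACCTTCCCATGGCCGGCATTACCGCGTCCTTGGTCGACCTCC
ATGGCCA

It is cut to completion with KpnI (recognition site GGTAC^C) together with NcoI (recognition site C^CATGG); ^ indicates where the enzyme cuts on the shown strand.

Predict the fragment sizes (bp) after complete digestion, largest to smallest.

KpnI sites (GGTACC) start at positions 44, 56.
KpnI cuts after base 5 of each site (before the last base), so after positions 48, 60.
NcoI sites (CCATGG) start at positions 65, 99.
NcoI cuts after the first base of each site, so after positions 65, 99.
Combined cut positions: 48, 60, 65, 99.
Linear molecule, 4 cuts → 5 fragments:
  1–48 → 48 bp
  49–60 → 12 bp
  61–65 → 5 bp
  66–99 → 34 bp
  100–107 → 8 bp
Sorted largest to smallest: 48, 34, 12, 8, 5 bp.

48, 34, 12, 8, 5 bp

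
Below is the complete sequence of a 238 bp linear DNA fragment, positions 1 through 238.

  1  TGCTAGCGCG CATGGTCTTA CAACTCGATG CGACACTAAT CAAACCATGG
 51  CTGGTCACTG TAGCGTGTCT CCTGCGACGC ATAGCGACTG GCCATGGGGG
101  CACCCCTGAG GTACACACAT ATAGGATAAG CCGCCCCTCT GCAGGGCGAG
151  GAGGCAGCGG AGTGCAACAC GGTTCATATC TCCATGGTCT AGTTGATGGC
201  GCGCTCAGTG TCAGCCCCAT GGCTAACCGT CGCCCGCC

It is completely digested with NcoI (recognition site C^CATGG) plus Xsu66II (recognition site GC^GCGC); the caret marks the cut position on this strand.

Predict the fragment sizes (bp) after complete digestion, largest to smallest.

90, 47, 38, 21, 18, 17, 7 bp

NcoI sites (CCATGG) start at positions 45, 92, 182, 217.
NcoI cuts after the first base of each site, so after positions 45, 92, 182, 217.
Xsu66II sites (GCGCGC) start at positions 6, 199.
Xsu66II cuts after base 2 of each site, so after positions 7, 200.
Combined cut positions: 7, 45, 92, 182, 200, 217.
Linear molecule, 6 cuts → 7 fragments:
  1–7 → 7 bp
  8–45 → 38 bp
  46–92 → 47 bp
  93–182 → 90 bp
  183–200 → 18 bp
  201–217 → 17 bp
  218–238 → 21 bp
Sorted largest to smallest: 90, 47, 38, 21, 18, 17, 7 bp.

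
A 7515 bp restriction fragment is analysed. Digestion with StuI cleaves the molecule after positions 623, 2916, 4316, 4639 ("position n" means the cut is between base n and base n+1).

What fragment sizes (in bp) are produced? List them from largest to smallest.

2876, 2293, 1400, 623, 323 bp

Linear molecule, 4 cuts → 5 fragments:
  623 − 0 = 623 bp
  2916 − 623 = 2293 bp
  4316 − 2916 = 1400 bp
  4639 − 4316 = 323 bp
  7515 − 4639 = 2876 bp
Sorted largest to smallest: 2876, 2293, 1400, 623, 323 bp.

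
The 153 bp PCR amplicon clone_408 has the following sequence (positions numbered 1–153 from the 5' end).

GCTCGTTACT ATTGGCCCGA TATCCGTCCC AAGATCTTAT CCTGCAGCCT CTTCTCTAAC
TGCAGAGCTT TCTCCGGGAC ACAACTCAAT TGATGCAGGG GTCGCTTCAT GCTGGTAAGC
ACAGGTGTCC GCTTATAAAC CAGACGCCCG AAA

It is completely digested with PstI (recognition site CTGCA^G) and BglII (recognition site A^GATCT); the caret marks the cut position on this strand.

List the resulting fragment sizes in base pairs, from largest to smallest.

PstI sites (CTGCAG) start at positions 42, 60.
PstI cuts after base 5 of each site (before the last base), so after positions 46, 64.
The BglII site (AGATCT) starts at position 32.
BglII cuts after the first base of each site, so after position 32.
Combined cut positions: 32, 46, 64.
Linear molecule, 3 cuts → 4 fragments:
  1–32 → 32 bp
  33–46 → 14 bp
  47–64 → 18 bp
  65–153 → 89 bp
Sorted largest to smallest: 89, 32, 18, 14 bp.

89, 32, 18, 14 bp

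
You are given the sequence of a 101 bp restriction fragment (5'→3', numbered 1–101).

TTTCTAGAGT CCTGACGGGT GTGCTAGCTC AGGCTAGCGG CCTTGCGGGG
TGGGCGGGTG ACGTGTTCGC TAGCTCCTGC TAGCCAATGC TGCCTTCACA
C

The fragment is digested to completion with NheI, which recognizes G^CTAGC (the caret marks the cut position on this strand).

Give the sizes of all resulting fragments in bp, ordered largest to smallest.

36, 23, 22, 10, 10 bp

NheI sites (GCTAGC) start at positions 23, 33, 69, 79.
NheI cuts after the first base of each site, so after positions 23, 33, 69, 79.
Linear molecule, 4 cuts → 5 fragments:
  1–23 → 23 bp
  24–33 → 10 bp
  34–69 → 36 bp
  70–79 → 10 bp
  80–101 → 22 bp
Sorted largest to smallest: 36, 23, 22, 10, 10 bp.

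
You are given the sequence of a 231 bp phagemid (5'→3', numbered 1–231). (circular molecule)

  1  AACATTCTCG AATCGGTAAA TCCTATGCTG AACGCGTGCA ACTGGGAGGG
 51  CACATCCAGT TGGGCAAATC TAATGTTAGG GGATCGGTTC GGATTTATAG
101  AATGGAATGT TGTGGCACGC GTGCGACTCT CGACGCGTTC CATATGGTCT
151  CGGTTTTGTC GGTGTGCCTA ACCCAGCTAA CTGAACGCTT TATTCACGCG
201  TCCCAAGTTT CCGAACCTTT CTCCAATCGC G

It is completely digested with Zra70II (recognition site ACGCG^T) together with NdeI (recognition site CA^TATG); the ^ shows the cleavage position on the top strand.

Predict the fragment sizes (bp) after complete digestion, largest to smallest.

85, 67, 58, 16, 5 bp

Zra70II sites (ACGCGT) start at positions 32, 117, 133, 196.
Zra70II cuts after base 5 of each site (before the last base), so after positions 36, 121, 137, 200.
The NdeI site (CATATG) starts at position 141.
NdeI cuts after base 2 of each site, so after position 142.
Combined cut positions: 36, 121, 137, 142, 200.
Circular molecule, 5 cuts → 5 fragments:
  37–121 → 85 bp
  122–137 → 16 bp
  138–142 → 5 bp
  143–200 → 58 bp
  201–231 then 1–36 → 31 + 36 = 67 bp
Sorted largest to smallest: 85, 67, 58, 16, 5 bp.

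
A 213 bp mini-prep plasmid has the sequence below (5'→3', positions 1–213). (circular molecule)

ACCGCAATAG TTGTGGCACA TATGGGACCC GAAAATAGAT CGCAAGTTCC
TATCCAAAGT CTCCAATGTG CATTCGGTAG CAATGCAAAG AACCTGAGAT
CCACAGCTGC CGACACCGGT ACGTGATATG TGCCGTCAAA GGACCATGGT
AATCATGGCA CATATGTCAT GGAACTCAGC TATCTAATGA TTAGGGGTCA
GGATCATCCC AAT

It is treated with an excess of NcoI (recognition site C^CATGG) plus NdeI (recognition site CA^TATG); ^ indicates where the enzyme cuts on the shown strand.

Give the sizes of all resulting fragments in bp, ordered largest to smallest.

The NcoI site (CCATGG) starts at position 144.
NcoI cuts after the first base of each site, so after position 144.
NdeI sites (CATATG) start at positions 19, 161.
NdeI cuts after base 2 of each site, so after positions 20, 162.
Combined cut positions: 20, 144, 162.
Circular molecule, 3 cuts → 3 fragments:
  21–144 → 124 bp
  145–162 → 18 bp
  163–213 then 1–20 → 51 + 20 = 71 bp
Sorted largest to smallest: 124, 71, 18 bp.

124, 71, 18 bp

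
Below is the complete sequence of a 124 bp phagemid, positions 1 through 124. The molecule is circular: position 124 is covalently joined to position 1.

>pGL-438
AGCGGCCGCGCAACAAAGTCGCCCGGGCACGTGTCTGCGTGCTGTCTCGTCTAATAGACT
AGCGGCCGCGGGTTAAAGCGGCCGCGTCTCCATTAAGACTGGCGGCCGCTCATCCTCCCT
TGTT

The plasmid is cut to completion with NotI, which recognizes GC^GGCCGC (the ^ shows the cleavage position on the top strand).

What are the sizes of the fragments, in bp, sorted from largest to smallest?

NotI sites (GCGGCCGC) start at positions 2, 62, 78, 102.
NotI cuts after base 2 of each site, so after positions 3, 63, 79, 103.
Circular molecule, 4 cuts → 4 fragments:
  4–63 → 60 bp
  64–79 → 16 bp
  80–103 → 24 bp
  104–124 then 1–3 → 21 + 3 = 24 bp
Sorted largest to smallest: 60, 24, 24, 16 bp.

60, 24, 24, 16 bp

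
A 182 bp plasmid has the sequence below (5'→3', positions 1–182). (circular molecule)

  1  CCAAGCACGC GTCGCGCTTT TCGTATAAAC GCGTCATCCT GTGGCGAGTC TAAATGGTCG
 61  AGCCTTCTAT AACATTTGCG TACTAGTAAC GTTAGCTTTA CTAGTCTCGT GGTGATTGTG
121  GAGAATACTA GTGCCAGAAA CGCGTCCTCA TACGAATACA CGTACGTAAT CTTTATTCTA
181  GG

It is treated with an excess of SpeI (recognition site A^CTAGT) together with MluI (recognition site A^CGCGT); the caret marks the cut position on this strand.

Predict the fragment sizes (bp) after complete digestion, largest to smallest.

SpeI sites (ACTAGT) start at positions 82, 100, 127.
SpeI cuts after the first base of each site, so after positions 82, 100, 127.
MluI sites (ACGCGT) start at positions 7, 29, 140.
MluI cuts after the first base of each site, so after positions 7, 29, 140.
Combined cut positions: 7, 29, 82, 100, 127, 140.
Circular molecule, 6 cuts → 6 fragments:
  8–29 → 22 bp
  30–82 → 53 bp
  83–100 → 18 bp
  101–127 → 27 bp
  128–140 → 13 bp
  141–182 then 1–7 → 42 + 7 = 49 bp
Sorted largest to smallest: 53, 49, 27, 22, 18, 13 bp.

53, 49, 27, 22, 18, 13 bp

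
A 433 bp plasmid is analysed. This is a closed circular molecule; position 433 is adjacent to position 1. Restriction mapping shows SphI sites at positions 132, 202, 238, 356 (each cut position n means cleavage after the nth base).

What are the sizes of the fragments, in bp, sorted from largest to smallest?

209, 118, 70, 36 bp

Circular molecule, 4 cuts → 4 fragments:
  202 − 132 = 70 bp
  238 − 202 = 36 bp
  356 − 238 = 118 bp
  wrap: 433 − 356 + 132 = 209 bp
Sorted largest to smallest: 209, 118, 70, 36 bp.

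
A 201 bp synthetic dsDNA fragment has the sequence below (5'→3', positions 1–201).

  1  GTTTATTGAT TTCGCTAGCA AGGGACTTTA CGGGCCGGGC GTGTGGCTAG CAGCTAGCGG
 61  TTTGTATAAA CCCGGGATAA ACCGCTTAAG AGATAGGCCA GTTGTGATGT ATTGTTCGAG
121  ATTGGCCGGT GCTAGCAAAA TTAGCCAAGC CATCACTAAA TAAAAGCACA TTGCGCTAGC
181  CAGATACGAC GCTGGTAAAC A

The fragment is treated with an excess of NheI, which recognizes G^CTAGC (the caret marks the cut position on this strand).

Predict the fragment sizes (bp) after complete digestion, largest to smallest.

NheI sites (GCTAGC) start at positions 14, 46, 53, 131, 175.
NheI cuts after the first base of each site, so after positions 14, 46, 53, 131, 175.
Linear molecule, 5 cuts → 6 fragments:
  1–14 → 14 bp
  15–46 → 32 bp
  47–53 → 7 bp
  54–131 → 78 bp
  132–175 → 44 bp
  176–201 → 26 bp
Sorted largest to smallest: 78, 44, 32, 26, 14, 7 bp.

78, 44, 32, 26, 14, 7 bp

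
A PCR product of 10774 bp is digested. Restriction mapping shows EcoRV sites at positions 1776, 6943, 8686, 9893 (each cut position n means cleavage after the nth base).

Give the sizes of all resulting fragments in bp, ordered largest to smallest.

Linear molecule, 4 cuts → 5 fragments:
  1776 − 0 = 1776 bp
  6943 − 1776 = 5167 bp
  8686 − 6943 = 1743 bp
  9893 − 8686 = 1207 bp
  10774 − 9893 = 881 bp
Sorted largest to smallest: 5167, 1776, 1743, 1207, 881 bp.

5167, 1776, 1743, 1207, 881 bp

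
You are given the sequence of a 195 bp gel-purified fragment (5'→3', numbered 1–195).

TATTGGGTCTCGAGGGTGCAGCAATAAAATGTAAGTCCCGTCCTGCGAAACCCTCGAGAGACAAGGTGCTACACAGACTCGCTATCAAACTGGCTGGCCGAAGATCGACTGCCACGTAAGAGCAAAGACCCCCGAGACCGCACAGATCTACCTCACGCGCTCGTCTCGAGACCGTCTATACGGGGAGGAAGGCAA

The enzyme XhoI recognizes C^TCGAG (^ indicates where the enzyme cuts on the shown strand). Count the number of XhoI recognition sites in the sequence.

CTCGAG occurs starting at positions 9, 53, 165.
XhoI cuts at 3 sites.

3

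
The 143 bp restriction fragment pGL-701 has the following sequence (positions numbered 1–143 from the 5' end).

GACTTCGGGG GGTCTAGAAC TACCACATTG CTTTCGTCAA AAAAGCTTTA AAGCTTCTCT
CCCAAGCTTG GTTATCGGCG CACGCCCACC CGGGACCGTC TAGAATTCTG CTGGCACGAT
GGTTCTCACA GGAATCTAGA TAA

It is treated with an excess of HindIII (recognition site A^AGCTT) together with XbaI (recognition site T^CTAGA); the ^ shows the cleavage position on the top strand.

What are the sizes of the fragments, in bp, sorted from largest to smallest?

HindIII sites (AAGCTT) start at positions 43, 51, 64.
HindIII cuts after the first base of each site, so after positions 43, 51, 64.
XbaI sites (TCTAGA) start at positions 13, 99, 135.
XbaI cuts after the first base of each site, so after positions 13, 99, 135.
Combined cut positions: 13, 43, 51, 64, 99, 135.
Linear molecule, 6 cuts → 7 fragments:
  1–13 → 13 bp
  14–43 → 30 bp
  44–51 → 8 bp
  52–64 → 13 bp
  65–99 → 35 bp
  100–135 → 36 bp
  136–143 → 8 bp
Sorted largest to smallest: 36, 35, 30, 13, 13, 8, 8 bp.

36, 35, 30, 13, 13, 8, 8 bp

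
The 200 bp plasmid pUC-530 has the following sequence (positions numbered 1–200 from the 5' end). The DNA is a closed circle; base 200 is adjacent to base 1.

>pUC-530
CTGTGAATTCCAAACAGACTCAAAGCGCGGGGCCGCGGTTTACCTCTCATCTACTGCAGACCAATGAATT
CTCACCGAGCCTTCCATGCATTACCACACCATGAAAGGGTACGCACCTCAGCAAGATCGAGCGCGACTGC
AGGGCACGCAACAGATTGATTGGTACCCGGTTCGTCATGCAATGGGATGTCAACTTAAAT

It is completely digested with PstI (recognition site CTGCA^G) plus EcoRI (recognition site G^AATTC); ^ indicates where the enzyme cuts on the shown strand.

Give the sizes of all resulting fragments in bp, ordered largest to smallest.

PstI sites (CTGCAG) start at positions 54, 137.
PstI cuts after base 5 of each site (before the last base), so after positions 58, 141.
EcoRI sites (GAATTC) start at positions 5, 66.
EcoRI cuts after the first base of each site, so after positions 5, 66.
Combined cut positions: 5, 58, 66, 141.
Circular molecule, 4 cuts → 4 fragments:
  6–58 → 53 bp
  59–66 → 8 bp
  67–141 → 75 bp
  142–200 then 1–5 → 59 + 5 = 64 bp
Sorted largest to smallest: 75, 64, 53, 8 bp.

75, 64, 53, 8 bp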